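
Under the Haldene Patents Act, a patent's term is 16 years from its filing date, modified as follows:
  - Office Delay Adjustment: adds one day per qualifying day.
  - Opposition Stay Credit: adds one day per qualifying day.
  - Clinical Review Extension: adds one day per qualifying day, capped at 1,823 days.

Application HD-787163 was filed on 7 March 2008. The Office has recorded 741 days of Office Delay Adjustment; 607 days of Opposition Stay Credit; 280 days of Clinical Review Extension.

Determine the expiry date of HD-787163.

August 21, 2028

Base term: filing date + 16 years → 7 March 2024.
Office Delay Adjustment: +741 days → 18 March 2026.
Opposition Stay Credit: +607 days → 15 November 2027.
Clinical Review Extension: 280 days (within the 1823-day cap) → +280 days → 21 August 2028.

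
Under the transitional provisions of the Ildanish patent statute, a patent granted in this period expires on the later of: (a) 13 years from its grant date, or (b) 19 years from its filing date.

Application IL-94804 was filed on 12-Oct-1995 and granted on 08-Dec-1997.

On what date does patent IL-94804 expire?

October 12, 2014

(a) grant + 13 years → 8 December 2010.
(b) filing + 19 years → 12 October 2014.
Later of the two: 12 October 2014.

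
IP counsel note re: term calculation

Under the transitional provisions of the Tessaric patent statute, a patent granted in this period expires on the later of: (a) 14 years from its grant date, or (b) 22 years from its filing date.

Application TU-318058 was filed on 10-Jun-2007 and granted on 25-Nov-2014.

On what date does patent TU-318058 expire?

(a) grant + 14 years → 25 November 2028.
(b) filing + 22 years → 10 June 2029.
Later of the two: 10 June 2029.

2029-06-10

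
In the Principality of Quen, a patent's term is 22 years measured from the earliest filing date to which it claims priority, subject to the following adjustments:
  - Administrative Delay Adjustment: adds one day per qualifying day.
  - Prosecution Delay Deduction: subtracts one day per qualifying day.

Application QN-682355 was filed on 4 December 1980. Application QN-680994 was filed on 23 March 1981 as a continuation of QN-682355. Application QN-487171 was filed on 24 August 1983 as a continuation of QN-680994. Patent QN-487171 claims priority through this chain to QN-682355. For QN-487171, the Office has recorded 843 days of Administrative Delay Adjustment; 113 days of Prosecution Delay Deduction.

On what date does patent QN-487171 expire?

December 3, 2004

Earliest priority filing: 4 December 1980.
Base term: 4 December 1980 + 22 years → 4 December 2002.
Administrative Delay Adjustment: +843 days → 26 March 2005.
Prosecution Delay Deduction: −113 days → 3 December 2004.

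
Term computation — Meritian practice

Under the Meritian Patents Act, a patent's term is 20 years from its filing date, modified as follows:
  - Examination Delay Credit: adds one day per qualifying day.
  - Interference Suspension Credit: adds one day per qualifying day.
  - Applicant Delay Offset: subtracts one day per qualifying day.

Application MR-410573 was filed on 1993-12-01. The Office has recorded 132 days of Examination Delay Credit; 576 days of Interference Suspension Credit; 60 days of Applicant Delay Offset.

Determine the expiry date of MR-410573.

2015-09-10

Base term: filing date + 20 years → 1 December 2013.
Examination Delay Credit: +132 days → 12 April 2014.
Interference Suspension Credit: +576 days → 9 November 2015.
Applicant Delay Offset: −60 days → 10 September 2015.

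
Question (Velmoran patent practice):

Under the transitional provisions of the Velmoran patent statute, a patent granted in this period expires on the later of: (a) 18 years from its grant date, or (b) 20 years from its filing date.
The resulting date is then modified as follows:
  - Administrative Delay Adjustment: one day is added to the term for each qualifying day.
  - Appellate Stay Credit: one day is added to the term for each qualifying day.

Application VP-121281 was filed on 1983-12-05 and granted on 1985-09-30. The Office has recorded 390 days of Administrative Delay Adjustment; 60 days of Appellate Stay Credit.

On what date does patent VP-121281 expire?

February 27, 2005

(a) grant + 18 years → 30 September 2003.
(b) filing + 20 years → 5 December 2003.
Later of the two: 5 December 2003.
Administrative Delay Adjustment: +390 days → 29 December 2004.
Appellate Stay Credit: +60 days → 27 February 2005.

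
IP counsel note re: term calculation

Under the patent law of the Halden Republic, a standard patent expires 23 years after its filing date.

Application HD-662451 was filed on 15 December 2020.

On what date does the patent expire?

2043-12-15

Filing date + 23 years → 15 December 2043.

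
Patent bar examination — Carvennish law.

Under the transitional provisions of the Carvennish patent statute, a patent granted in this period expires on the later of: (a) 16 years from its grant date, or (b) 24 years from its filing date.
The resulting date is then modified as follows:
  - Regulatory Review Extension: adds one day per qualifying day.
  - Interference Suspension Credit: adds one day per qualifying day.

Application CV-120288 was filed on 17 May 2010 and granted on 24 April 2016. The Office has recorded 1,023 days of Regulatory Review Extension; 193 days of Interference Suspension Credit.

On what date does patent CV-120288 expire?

September 14, 2037

(a) grant + 16 years → 24 April 2032.
(b) filing + 24 years → 17 May 2034.
Later of the two: 17 May 2034.
Regulatory Review Extension: +1023 days → 5 March 2037.
Interference Suspension Credit: +193 days → 14 September 2037.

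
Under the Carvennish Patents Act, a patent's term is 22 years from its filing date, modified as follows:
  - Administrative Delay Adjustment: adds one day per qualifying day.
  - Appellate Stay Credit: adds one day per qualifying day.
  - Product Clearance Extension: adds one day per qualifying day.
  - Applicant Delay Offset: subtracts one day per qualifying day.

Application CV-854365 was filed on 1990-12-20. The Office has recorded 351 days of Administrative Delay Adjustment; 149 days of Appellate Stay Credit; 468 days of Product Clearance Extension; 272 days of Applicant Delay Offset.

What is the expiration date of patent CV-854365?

2014-11-16

Base term: filing date + 22 years → 20 December 2012.
Administrative Delay Adjustment: +351 days → 6 December 2013.
Appellate Stay Credit: +149 days → 4 May 2014.
Product Clearance Extension: +468 days → 15 August 2015.
Applicant Delay Offset: −272 days → 16 November 2014.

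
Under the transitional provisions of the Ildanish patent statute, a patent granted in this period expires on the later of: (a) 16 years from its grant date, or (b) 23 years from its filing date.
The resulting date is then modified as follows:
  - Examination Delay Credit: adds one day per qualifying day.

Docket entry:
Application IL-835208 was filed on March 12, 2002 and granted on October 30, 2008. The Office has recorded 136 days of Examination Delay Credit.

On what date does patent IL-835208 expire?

2025-07-26

(a) grant + 16 years → 30 October 2024.
(b) filing + 23 years → 12 March 2025.
Later of the two: 12 March 2025.
Examination Delay Credit: +136 days → 26 July 2025.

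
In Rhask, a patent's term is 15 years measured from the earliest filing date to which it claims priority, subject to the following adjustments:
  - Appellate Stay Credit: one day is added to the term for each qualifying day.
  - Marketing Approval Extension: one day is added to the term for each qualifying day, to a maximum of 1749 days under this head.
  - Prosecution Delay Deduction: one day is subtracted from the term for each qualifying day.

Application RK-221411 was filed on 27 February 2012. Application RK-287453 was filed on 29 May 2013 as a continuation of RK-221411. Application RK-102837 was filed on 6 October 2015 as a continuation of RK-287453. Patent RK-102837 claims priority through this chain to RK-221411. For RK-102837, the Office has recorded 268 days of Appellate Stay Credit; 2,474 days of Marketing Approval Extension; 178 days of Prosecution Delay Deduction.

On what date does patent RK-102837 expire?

Earliest priority filing: 27 February 2012.
Base term: 27 February 2012 + 15 years → 27 February 2027.
Appellate Stay Credit: +268 days → 22 November 2027.
Marketing Approval Extension: 2474 days claimed exceeds the 1749-day cap, so +1749 days → 5 September 2032.
Prosecution Delay Deduction: −178 days → 11 March 2032.

March 11, 2032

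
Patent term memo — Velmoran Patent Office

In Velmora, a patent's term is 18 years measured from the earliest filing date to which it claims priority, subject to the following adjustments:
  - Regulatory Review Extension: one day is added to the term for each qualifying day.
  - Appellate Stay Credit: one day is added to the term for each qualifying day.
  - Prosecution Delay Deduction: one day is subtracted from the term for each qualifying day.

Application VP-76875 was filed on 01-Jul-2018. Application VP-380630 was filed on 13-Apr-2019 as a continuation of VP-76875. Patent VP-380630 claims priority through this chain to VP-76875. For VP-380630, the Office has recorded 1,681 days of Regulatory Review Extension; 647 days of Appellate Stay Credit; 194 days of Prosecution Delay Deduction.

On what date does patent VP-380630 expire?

Earliest priority filing: 1 July 2018.
Base term: 1 July 2018 + 18 years → 1 July 2036.
Regulatory Review Extension: +1681 days → 6 February 2041.
Appellate Stay Credit: +647 days → 15 November 2042.
Prosecution Delay Deduction: −194 days → 5 May 2042.

May 5, 2042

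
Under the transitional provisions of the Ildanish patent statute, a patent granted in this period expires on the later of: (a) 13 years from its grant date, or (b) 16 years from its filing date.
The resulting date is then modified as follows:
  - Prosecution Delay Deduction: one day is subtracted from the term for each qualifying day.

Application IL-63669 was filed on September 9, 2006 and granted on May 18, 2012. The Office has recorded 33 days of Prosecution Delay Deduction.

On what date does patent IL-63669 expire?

April 15, 2025

(a) grant + 13 years → 18 May 2025.
(b) filing + 16 years → 9 September 2022.
Later of the two: 18 May 2025.
Prosecution Delay Deduction: −33 days → 15 April 2025.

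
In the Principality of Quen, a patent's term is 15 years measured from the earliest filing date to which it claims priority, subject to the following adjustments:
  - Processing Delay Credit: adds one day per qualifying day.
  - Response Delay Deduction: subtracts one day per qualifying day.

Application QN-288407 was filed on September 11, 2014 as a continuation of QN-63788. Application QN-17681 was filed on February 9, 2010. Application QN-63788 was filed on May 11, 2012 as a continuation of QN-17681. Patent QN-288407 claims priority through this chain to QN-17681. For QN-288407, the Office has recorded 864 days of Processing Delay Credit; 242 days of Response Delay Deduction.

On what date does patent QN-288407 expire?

Earliest priority filing: 9 February 2010.
Base term: 9 February 2010 + 15 years → 9 February 2025.
Processing Delay Credit: +864 days → 23 June 2027.
Response Delay Deduction: −242 days → 24 October 2026.

2026-10-24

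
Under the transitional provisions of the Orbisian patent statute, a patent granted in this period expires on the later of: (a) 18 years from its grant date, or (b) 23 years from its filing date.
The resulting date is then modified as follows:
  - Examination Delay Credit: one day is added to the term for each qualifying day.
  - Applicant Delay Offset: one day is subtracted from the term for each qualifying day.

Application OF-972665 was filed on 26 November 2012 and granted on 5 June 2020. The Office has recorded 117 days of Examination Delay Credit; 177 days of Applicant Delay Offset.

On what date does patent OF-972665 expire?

(a) grant + 18 years → 5 June 2038.
(b) filing + 23 years → 26 November 2035.
Later of the two: 5 June 2038.
Examination Delay Credit: +117 days → 30 September 2038.
Applicant Delay Offset: −177 days → 6 April 2038.

April 6, 2038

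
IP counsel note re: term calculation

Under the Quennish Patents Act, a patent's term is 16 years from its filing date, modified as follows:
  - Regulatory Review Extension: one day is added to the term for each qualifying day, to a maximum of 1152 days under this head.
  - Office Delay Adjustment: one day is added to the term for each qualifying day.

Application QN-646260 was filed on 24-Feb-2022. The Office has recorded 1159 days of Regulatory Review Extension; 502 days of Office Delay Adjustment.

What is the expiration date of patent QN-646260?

Base term: filing date + 16 years → 24 February 2038.
Regulatory Review Extension: 1159 days claimed exceeds the 1152-day cap, so +1152 days → 21 April 2041.
Office Delay Adjustment: +502 days → 5 September 2042.

2042-09-05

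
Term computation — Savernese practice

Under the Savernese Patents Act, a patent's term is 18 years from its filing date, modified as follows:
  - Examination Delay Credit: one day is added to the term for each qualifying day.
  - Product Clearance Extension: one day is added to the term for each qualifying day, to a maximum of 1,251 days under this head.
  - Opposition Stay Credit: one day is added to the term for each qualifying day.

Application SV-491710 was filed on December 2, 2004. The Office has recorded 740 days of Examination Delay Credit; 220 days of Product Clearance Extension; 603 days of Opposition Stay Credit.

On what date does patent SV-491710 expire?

March 14, 2027

Base term: filing date + 18 years → 2 December 2022.
Examination Delay Credit: +740 days → 11 December 2024.
Product Clearance Extension: 220 days (within the 1251-day cap) → +220 days → 19 July 2025.
Opposition Stay Credit: +603 days → 14 March 2027.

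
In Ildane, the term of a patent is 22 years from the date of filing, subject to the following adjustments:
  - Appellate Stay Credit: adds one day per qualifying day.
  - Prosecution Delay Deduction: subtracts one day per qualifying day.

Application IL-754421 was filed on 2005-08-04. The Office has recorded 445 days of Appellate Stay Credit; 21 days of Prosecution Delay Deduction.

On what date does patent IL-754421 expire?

Base term: filing date + 22 years → 4 August 2027.
Appellate Stay Credit: +445 days → 22 October 2028.
Prosecution Delay Deduction: −21 days → 1 October 2028.

2028-10-01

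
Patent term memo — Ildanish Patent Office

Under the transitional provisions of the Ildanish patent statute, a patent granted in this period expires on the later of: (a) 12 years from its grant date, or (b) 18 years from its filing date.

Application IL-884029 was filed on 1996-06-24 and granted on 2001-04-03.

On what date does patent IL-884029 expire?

(a) grant + 12 years → 3 April 2013.
(b) filing + 18 years → 24 June 2014.
Later of the two: 24 June 2014.

June 24, 2014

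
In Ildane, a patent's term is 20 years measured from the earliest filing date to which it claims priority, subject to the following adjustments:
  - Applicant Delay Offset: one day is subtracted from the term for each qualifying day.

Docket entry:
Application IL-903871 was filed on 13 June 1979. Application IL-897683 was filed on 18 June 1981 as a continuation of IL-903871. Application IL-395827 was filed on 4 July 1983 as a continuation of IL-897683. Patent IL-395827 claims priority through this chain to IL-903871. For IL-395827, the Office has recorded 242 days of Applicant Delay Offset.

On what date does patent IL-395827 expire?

Earliest priority filing: 13 June 1979.
Base term: 13 June 1979 + 20 years → 13 June 1999.
Applicant Delay Offset: −242 days → 14 October 1998.

October 14, 1998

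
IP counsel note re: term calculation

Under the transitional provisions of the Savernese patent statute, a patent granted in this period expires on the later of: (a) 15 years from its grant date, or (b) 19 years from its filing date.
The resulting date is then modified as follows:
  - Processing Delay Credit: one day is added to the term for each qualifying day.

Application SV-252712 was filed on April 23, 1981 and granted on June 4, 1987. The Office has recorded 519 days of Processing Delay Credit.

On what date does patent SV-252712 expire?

(a) grant + 15 years → 4 June 2002.
(b) filing + 19 years → 23 April 2000.
Later of the two: 4 June 2002.
Processing Delay Credit: +519 days → 5 November 2003.

2003-11-05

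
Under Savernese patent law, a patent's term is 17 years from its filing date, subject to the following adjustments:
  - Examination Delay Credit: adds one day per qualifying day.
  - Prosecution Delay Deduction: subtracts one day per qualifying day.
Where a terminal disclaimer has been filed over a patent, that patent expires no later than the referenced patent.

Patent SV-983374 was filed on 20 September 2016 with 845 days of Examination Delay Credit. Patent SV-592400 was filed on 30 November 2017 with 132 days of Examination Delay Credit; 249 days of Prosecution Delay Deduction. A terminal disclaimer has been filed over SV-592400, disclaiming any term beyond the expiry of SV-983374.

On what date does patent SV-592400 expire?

Natural term of SV-592400:
  Base: filing + 17 years → 30 November 2034.
  Examination Delay Credit: +132 days → 11 April 2035.
  Prosecution Delay Deduction: −249 days → 5 August 2034.
Expiry of referenced patent SV-983374:
  Base: filing + 17 years → 20 September 2033.
  Examination Delay Credit: +845 days → 13 January 2036.
Terminal disclaimer: SV-592400 expires on the earlier of 5 August 2034 and 13 January 2036.

2034-08-05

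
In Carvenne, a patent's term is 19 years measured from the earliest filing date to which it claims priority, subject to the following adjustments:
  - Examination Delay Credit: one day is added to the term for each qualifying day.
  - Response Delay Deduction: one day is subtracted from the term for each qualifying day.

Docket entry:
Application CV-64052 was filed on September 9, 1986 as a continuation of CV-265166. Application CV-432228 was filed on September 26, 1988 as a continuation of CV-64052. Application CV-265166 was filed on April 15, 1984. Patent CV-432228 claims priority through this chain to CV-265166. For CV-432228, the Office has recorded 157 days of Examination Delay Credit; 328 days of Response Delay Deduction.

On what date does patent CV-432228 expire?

2002-10-26

Earliest priority filing: 15 April 1984.
Base term: 15 April 1984 + 19 years → 15 April 2003.
Examination Delay Credit: +157 days → 19 September 2003.
Response Delay Deduction: −328 days → 26 October 2002.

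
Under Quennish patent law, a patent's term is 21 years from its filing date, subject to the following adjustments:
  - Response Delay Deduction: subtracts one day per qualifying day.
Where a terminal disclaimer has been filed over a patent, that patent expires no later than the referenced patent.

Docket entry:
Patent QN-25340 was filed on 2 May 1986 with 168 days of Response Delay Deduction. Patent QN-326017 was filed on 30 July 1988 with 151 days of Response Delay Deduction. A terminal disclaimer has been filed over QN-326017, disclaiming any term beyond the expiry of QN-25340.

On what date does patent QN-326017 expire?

Natural term of QN-326017:
  Base: filing + 21 years → 30 July 2009.
  Response Delay Deduction: −151 days → 1 March 2009.
Expiry of referenced patent QN-25340:
  Base: filing + 21 years → 2 May 2007.
  Response Delay Deduction: −168 days → 15 November 2006.
Terminal disclaimer: QN-326017 expires on the earlier of 1 March 2009 and 15 November 2006.

November 15, 2006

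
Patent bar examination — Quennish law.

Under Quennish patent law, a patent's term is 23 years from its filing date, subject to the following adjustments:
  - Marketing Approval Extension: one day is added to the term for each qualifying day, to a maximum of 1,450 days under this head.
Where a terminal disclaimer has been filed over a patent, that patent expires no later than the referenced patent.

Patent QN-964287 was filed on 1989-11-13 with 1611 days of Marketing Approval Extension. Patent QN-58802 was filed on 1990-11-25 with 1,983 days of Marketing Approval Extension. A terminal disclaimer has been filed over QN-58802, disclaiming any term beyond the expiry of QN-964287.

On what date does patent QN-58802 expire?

2016-11-02

Natural term of QN-58802:
  Base: filing + 23 years → 25 November 2013.
  Marketing Approval Extension: 1983 days claimed exceeds the 1450-day cap, so +1450 days → 14 November 2017.
Expiry of referenced patent QN-964287:
  Base: filing + 23 years → 13 November 2012.
  Marketing Approval Extension: 1611 days claimed exceeds the 1450-day cap, so +1450 days → 2 November 2016.
Terminal disclaimer: QN-58802 expires on the earlier of 14 November 2017 and 2 November 2016.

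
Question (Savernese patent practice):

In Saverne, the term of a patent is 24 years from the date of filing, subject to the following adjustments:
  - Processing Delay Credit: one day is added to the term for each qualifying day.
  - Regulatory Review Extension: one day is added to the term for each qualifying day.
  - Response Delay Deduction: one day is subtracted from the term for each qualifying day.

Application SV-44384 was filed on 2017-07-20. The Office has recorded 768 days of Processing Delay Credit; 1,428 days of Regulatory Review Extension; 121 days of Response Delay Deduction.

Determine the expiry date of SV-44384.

March 26, 2047

Base term: filing date + 24 years → 20 July 2041.
Processing Delay Credit: +768 days → 27 August 2043.
Regulatory Review Extension: +1428 days → 25 July 2047.
Response Delay Deduction: −121 days → 26 March 2047.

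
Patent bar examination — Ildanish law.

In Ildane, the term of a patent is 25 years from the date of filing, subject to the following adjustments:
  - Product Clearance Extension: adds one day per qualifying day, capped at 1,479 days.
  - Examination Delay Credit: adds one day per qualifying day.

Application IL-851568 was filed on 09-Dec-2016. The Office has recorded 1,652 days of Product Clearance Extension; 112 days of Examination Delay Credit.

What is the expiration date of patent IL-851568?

April 18, 2046

Base term: filing date + 25 years → 9 December 2041.
Product Clearance Extension: 1652 days claimed exceeds the 1479-day cap, so +1479 days → 27 December 2045.
Examination Delay Credit: +112 days → 18 April 2046.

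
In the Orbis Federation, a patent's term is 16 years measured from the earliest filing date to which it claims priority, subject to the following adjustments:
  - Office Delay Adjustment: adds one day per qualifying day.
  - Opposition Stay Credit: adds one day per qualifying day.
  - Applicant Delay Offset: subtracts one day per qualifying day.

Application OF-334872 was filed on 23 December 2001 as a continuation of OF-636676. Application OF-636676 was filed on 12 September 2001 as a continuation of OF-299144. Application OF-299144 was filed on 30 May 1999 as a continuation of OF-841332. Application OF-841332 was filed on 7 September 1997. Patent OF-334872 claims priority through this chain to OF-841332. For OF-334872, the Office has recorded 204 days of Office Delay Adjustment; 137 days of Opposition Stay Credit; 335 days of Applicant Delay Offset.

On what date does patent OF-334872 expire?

Earliest priority filing: 7 September 1997.
Base term: 7 September 1997 + 16 years → 7 September 2013.
Office Delay Adjustment: +204 days → 30 March 2014.
Opposition Stay Credit: +137 days → 14 August 2014.
Applicant Delay Offset: −335 days → 13 September 2013.

September 13, 2013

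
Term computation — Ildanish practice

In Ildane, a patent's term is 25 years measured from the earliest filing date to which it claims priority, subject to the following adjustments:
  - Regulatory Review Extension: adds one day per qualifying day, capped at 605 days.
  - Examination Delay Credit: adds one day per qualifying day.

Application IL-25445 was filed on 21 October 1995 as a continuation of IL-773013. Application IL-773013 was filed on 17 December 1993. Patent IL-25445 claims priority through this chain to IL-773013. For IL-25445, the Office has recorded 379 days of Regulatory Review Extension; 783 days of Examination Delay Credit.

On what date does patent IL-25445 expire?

2022-02-21

Earliest priority filing: 17 December 1993.
Base term: 17 December 1993 + 25 years → 17 December 2018.
Regulatory Review Extension: 379 days (within the 605-day cap) → +379 days → 31 December 2019.
Examination Delay Credit: +783 days → 21 February 2022.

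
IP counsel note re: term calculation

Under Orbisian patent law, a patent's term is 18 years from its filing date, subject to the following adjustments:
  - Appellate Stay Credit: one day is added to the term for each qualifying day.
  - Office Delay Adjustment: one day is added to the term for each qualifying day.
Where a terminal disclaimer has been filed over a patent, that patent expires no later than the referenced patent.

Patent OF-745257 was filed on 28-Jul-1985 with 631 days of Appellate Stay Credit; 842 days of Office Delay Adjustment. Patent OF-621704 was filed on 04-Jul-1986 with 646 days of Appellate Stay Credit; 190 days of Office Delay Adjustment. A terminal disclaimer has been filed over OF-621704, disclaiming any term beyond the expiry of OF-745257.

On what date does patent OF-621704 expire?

October 18, 2006

Natural term of OF-621704:
  Base: filing + 18 years → 4 July 2004.
  Appellate Stay Credit: +646 days → 11 April 2006.
  Office Delay Adjustment: +190 days → 18 October 2006.
Expiry of referenced patent OF-745257:
  Base: filing + 18 years → 28 July 2003.
  Appellate Stay Credit: +631 days → 19 April 2005.
  Office Delay Adjustment: +842 days → 9 August 2007.
Terminal disclaimer: OF-621704 expires on the earlier of 18 October 2006 and 9 August 2007.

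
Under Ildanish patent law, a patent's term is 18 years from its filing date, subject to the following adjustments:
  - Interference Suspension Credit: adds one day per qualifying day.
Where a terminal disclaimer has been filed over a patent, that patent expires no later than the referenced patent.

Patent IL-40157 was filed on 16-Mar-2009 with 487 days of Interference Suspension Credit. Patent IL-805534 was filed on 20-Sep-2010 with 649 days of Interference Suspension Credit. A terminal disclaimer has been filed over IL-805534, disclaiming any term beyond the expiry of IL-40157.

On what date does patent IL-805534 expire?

July 15, 2028

Natural term of IL-805534:
  Base: filing + 18 years → 20 September 2028.
  Interference Suspension Credit: +649 days → 1 July 2030.
Expiry of referenced patent IL-40157:
  Base: filing + 18 years → 16 March 2027.
  Interference Suspension Credit: +487 days → 15 July 2028.
Terminal disclaimer: IL-805534 expires on the earlier of 1 July 2030 and 15 July 2028.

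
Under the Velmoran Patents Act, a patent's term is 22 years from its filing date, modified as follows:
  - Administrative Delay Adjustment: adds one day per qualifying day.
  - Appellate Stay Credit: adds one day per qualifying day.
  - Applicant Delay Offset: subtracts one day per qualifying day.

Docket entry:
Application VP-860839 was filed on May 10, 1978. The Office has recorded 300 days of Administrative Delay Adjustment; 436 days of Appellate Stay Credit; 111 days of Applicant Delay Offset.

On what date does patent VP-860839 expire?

January 25, 2002

Base term: filing date + 22 years → 10 May 2000.
Administrative Delay Adjustment: +300 days → 6 March 2001.
Appellate Stay Credit: +436 days → 16 May 2002.
Applicant Delay Offset: −111 days → 25 January 2002.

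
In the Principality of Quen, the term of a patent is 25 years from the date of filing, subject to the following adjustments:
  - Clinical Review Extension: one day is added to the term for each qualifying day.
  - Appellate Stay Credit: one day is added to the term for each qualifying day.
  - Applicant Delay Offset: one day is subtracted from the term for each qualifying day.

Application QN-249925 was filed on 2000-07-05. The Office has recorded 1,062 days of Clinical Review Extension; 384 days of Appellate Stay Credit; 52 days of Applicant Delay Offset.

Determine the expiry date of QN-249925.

April 29, 2029

Base term: filing date + 25 years → 5 July 2025.
Clinical Review Extension: +1062 days → 1 June 2028.
Appellate Stay Credit: +384 days → 20 June 2029.
Applicant Delay Offset: −52 days → 29 April 2029.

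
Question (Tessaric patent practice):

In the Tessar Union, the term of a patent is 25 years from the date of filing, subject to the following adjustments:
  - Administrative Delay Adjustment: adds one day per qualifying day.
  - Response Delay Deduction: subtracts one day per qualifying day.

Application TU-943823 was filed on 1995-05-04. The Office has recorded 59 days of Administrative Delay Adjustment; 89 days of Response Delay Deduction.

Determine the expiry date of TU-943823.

Base term: filing date + 25 years → 4 May 2020.
Administrative Delay Adjustment: +59 days → 2 July 2020.
Response Delay Deduction: −89 days → 4 April 2020.

April 4, 2020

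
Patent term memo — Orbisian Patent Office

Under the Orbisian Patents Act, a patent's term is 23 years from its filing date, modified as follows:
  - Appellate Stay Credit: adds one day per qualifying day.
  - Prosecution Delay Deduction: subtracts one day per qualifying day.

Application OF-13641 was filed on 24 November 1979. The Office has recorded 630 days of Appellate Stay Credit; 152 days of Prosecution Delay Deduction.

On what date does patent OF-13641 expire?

Base term: filing date + 23 years → 24 November 2002.
Appellate Stay Credit: +630 days → 15 August 2004.
Prosecution Delay Deduction: −152 days → 16 March 2004.

2004-03-16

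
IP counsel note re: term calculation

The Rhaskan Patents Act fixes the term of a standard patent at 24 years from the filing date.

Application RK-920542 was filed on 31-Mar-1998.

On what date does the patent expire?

March 31, 2022

Filing date + 24 years → 31 March 2022.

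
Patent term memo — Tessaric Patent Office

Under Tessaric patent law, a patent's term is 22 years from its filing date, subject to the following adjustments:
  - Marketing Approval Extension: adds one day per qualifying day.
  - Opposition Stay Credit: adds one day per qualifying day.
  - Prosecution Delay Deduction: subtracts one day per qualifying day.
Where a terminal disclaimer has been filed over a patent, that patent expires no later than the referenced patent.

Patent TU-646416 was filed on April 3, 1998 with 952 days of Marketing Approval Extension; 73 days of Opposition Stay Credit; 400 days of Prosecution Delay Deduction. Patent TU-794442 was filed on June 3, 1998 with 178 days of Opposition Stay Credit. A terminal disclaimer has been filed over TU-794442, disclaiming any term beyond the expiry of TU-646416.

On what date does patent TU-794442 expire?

Natural term of TU-794442:
  Base: filing + 22 years → 3 June 2020.
  Opposition Stay Credit: +178 days → 28 November 2020.
Expiry of referenced patent TU-646416:
  Base: filing + 22 years → 3 April 2020.
  Marketing Approval Extension: +952 days → 11 November 2022.
  Opposition Stay Credit: +73 days → 23 January 2023.
  Prosecution Delay Deduction: −400 days → 19 December 2021.
Terminal disclaimer: TU-794442 expires on the earlier of 28 November 2020 and 19 December 2021.

2020-11-28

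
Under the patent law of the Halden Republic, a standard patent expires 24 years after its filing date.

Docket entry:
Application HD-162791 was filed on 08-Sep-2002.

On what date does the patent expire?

2026-09-08

Filing date + 24 years → 8 September 2026.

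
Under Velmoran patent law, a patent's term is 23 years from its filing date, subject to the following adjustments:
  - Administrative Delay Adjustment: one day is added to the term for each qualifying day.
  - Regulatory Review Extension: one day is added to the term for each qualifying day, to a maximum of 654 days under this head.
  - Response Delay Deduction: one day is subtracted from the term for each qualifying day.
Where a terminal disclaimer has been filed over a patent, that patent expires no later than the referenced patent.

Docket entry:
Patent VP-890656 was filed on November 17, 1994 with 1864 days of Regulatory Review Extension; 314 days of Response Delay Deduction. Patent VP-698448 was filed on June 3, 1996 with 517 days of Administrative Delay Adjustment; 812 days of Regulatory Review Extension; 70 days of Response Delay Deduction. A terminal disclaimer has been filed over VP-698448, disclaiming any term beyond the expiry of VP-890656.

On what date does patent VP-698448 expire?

October 23, 2018

Natural term of VP-698448:
  Base: filing + 23 years → 3 June 2019.
  Administrative Delay Adjustment: +517 days → 1 November 2020.
  Regulatory Review Extension: 812 days claimed exceeds the 654-day cap, so +654 days → 17 August 2022.
  Response Delay Deduction: −70 days → 8 June 2022.
Expiry of referenced patent VP-890656:
  Base: filing + 23 years → 17 November 2017.
  Regulatory Review Extension: 1864 days claimed exceeds the 654-day cap, so +654 days → 2 September 2019.
  Response Delay Deduction: −314 days → 23 October 2018.
Terminal disclaimer: VP-698448 expires on the earlier of 8 June 2022 and 23 October 2018.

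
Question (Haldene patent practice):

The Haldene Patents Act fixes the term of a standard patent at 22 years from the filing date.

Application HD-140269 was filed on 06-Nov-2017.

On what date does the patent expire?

Filing date + 22 years → 6 November 2039.

November 6, 2039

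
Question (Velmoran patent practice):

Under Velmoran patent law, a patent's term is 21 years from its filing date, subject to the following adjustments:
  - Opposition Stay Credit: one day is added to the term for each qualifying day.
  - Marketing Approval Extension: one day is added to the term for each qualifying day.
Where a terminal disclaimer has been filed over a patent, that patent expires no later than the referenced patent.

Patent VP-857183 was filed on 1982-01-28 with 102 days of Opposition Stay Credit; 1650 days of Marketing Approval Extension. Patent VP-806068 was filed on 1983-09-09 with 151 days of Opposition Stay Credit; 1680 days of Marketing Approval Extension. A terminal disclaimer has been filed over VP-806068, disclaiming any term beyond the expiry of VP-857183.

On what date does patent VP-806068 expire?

2007-11-15

Natural term of VP-806068:
  Base: filing + 21 years → 9 September 2004.
  Opposition Stay Credit: +151 days → 7 February 2005.
  Marketing Approval Extension: +1680 days → 14 September 2009.
Expiry of referenced patent VP-857183:
  Base: filing + 21 years → 28 January 2003.
  Opposition Stay Credit: +102 days → 10 May 2003.
  Marketing Approval Extension: +1650 days → 15 November 2007.
Terminal disclaimer: VP-806068 expires on the earlier of 14 September 2009 and 15 November 2007.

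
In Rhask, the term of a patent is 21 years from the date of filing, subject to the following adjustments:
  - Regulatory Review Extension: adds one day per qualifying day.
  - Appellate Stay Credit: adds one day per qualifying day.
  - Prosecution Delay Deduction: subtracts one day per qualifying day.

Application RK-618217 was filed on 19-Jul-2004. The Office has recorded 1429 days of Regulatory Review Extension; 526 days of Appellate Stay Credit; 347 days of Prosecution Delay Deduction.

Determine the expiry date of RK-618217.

2029-12-13

Base term: filing date + 21 years → 19 July 2025.
Regulatory Review Extension: +1429 days → 17 June 2029.
Appellate Stay Credit: +526 days → 25 November 2030.
Prosecution Delay Deduction: −347 days → 13 December 2029.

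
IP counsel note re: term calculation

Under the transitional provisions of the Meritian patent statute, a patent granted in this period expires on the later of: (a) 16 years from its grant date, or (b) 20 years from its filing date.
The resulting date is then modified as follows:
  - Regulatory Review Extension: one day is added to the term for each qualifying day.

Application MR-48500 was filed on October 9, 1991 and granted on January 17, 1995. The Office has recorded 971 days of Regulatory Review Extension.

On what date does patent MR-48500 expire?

2014-06-06

(a) grant + 16 years → 17 January 2011.
(b) filing + 20 years → 9 October 2011.
Later of the two: 9 October 2011.
Regulatory Review Extension: +971 days → 6 June 2014.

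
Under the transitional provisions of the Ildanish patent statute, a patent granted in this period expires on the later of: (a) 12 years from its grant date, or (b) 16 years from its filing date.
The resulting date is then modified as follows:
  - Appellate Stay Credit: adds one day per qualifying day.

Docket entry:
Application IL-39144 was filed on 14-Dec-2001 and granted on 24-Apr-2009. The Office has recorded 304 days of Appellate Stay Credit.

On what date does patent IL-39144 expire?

2022-02-22

(a) grant + 12 years → 24 April 2021.
(b) filing + 16 years → 14 December 2017.
Later of the two: 24 April 2021.
Appellate Stay Credit: +304 days → 22 February 2022.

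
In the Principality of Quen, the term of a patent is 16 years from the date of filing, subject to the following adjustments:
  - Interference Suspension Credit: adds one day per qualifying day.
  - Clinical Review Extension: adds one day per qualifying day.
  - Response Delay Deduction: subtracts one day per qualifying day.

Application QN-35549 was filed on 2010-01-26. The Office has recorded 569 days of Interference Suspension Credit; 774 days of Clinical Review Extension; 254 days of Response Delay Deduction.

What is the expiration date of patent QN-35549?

Base term: filing date + 16 years → 26 January 2026.
Interference Suspension Credit: +569 days → 18 August 2027.
Clinical Review Extension: +774 days → 30 September 2029.
Response Delay Deduction: −254 days → 19 January 2029.

2029-01-19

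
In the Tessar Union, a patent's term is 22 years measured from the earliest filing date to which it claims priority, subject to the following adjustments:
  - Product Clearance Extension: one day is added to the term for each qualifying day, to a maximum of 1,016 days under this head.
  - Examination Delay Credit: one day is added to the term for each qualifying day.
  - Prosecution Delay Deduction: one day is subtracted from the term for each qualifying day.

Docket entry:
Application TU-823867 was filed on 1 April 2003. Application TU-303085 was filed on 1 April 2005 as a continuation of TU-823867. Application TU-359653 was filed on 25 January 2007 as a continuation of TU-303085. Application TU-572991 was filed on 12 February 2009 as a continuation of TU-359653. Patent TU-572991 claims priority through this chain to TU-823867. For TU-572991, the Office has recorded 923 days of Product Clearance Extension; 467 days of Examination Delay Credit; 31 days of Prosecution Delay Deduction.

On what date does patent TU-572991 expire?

2028-12-20

Earliest priority filing: 1 April 2003.
Base term: 1 April 2003 + 22 years → 1 April 2025.
Product Clearance Extension: 923 days (within the 1016-day cap) → +923 days → 11 October 2027.
Examination Delay Credit: +467 days → 20 January 2029.
Prosecution Delay Deduction: −31 days → 20 December 2028.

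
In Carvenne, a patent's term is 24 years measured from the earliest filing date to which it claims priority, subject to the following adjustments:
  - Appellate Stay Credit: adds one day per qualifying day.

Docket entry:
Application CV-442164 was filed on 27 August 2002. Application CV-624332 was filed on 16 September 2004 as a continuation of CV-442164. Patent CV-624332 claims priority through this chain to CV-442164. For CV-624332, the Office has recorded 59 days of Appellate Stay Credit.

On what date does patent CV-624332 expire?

Earliest priority filing: 27 August 2002.
Base term: 27 August 2002 + 24 years → 27 August 2026.
Appellate Stay Credit: +59 days → 25 October 2026.

October 25, 2026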